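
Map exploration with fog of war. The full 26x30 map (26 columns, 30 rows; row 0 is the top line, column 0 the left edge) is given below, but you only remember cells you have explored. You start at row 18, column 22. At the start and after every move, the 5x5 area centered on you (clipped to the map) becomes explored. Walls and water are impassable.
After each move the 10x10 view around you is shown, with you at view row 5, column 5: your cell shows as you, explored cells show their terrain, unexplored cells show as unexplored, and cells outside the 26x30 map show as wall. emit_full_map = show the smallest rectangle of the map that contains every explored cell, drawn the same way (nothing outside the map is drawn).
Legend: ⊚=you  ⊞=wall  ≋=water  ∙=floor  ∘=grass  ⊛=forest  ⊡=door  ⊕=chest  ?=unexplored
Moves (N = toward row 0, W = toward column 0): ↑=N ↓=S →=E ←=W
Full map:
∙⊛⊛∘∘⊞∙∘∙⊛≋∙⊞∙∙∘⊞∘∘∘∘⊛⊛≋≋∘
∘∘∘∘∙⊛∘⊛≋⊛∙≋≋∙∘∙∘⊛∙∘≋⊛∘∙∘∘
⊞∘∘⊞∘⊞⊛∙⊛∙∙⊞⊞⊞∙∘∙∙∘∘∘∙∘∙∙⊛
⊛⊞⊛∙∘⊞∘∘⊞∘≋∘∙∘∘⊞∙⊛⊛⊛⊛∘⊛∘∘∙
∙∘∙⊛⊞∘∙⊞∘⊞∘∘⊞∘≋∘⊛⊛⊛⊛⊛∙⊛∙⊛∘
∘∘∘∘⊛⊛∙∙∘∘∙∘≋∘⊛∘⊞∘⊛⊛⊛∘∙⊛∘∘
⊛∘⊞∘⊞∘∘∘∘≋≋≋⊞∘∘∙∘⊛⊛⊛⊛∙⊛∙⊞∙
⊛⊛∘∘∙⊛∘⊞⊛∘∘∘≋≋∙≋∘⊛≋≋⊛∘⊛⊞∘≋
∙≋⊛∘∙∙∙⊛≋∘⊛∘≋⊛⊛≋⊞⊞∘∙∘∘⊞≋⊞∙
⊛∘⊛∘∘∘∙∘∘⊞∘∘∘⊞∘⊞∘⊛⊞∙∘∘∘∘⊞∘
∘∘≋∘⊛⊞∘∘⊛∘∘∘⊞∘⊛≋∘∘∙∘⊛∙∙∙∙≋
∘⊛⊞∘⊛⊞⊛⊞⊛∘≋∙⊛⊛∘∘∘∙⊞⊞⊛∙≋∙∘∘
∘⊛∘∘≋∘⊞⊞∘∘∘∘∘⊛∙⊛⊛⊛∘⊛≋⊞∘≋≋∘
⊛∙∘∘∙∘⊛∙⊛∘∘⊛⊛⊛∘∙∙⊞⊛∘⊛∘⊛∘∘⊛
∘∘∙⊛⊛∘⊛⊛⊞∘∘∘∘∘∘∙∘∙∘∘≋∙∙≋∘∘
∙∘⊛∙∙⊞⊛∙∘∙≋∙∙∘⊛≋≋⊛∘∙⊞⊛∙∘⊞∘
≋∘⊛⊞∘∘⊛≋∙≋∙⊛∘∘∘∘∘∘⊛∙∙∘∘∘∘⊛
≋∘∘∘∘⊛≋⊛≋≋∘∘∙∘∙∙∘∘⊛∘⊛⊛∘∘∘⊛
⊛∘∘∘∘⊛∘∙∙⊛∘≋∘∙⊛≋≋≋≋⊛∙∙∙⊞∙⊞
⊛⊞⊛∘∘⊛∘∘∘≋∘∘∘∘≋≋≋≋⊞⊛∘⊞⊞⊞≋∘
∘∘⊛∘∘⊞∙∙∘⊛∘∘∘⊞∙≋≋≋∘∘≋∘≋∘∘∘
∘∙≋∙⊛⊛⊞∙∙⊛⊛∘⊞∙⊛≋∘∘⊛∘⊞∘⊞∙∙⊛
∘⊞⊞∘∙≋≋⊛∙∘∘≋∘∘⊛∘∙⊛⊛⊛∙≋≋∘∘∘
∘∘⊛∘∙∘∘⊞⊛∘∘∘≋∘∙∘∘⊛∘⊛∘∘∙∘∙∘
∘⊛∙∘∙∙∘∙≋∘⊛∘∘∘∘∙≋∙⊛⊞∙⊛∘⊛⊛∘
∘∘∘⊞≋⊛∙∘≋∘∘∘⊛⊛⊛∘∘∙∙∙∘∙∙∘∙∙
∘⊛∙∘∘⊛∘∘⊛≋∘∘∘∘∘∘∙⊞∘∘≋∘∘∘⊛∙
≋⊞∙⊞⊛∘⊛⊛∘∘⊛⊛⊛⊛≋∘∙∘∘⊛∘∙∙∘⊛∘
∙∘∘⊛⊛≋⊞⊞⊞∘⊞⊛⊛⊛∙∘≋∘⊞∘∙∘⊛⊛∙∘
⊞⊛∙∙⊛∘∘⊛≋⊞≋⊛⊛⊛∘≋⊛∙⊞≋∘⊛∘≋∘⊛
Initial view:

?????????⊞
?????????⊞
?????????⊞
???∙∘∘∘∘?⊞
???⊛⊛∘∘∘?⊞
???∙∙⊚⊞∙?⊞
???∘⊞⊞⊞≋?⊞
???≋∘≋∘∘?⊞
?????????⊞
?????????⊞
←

??????????
??????????
??????????
???∙∙∘∘∘∘?
???∘⊛⊛∘∘∘?
???⊛∙⊚∙⊞∙?
???⊛∘⊞⊞⊞≋?
???∘≋∘≋∘∘?
??????????
??????????

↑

??????????
??????????
??????????
???∙⊞⊛∙∘??
???∙∙∘∘∘∘?
???∘⊛⊚∘∘∘?
???⊛∙∙∙⊞∙?
???⊛∘⊞⊞⊞≋?
???∘≋∘≋∘∘?
??????????

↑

??????????
??????????
??????????
???∘≋∙∙≋??
???∙⊞⊛∙∘??
???∙∙⊚∘∘∘?
???∘⊛⊛∘∘∘?
???⊛∙∙∙⊞∙?
???⊛∘⊞⊞⊞≋?
???∘≋∘≋∘∘?

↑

??????????
??????????
??????????
???∘⊛∘⊛∘??
???∘≋∙∙≋??
???∙⊞⊚∙∘??
???∙∙∘∘∘∘?
???∘⊛⊛∘∘∘?
???⊛∙∙∙⊞∙?
???⊛∘⊞⊞⊞≋?

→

?????????⊞
?????????⊞
?????????⊞
??∘⊛∘⊛∘∘?⊞
??∘≋∙∙≋∘?⊞
??∙⊞⊛⊚∘⊞?⊞
??∙∙∘∘∘∘?⊞
??∘⊛⊛∘∘∘?⊞
??⊛∙∙∙⊞∙?⊞
??⊛∘⊞⊞⊞≋?⊞

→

????????⊞⊞
????????⊞⊞
????????⊞⊞
?∘⊛∘⊛∘∘⊛⊞⊞
?∘≋∙∙≋∘∘⊞⊞
?∙⊞⊛∙⊚⊞∘⊞⊞
?∙∙∘∘∘∘⊛⊞⊞
?∘⊛⊛∘∘∘⊛⊞⊞
?⊛∙∙∙⊞∙?⊞⊞
?⊛∘⊞⊞⊞≋?⊞⊞

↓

????????⊞⊞
????????⊞⊞
?∘⊛∘⊛∘∘⊛⊞⊞
?∘≋∙∙≋∘∘⊞⊞
?∙⊞⊛∙∘⊞∘⊞⊞
?∙∙∘∘⊚∘⊛⊞⊞
?∘⊛⊛∘∘∘⊛⊞⊞
?⊛∙∙∙⊞∙⊞⊞⊞
?⊛∘⊞⊞⊞≋?⊞⊞
?∘≋∘≋∘∘?⊞⊞

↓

????????⊞⊞
?∘⊛∘⊛∘∘⊛⊞⊞
?∘≋∙∙≋∘∘⊞⊞
?∙⊞⊛∙∘⊞∘⊞⊞
?∙∙∘∘∘∘⊛⊞⊞
?∘⊛⊛∘⊚∘⊛⊞⊞
?⊛∙∙∙⊞∙⊞⊞⊞
?⊛∘⊞⊞⊞≋∘⊞⊞
?∘≋∘≋∘∘?⊞⊞
????????⊞⊞

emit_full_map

∘⊛∘⊛∘∘⊛
∘≋∙∙≋∘∘
∙⊞⊛∙∘⊞∘
∙∙∘∘∘∘⊛
∘⊛⊛∘⊚∘⊛
⊛∙∙∙⊞∙⊞
⊛∘⊞⊞⊞≋∘
∘≋∘≋∘∘?

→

???????⊞⊞⊞
∘⊛∘⊛∘∘⊛⊞⊞⊞
∘≋∙∙≋∘∘⊞⊞⊞
∙⊞⊛∙∘⊞∘⊞⊞⊞
∙∙∘∘∘∘⊛⊞⊞⊞
∘⊛⊛∘∘⊚⊛⊞⊞⊞
⊛∙∙∙⊞∙⊞⊞⊞⊞
⊛∘⊞⊞⊞≋∘⊞⊞⊞
∘≋∘≋∘∘?⊞⊞⊞
???????⊞⊞⊞

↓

∘⊛∘⊛∘∘⊛⊞⊞⊞
∘≋∙∙≋∘∘⊞⊞⊞
∙⊞⊛∙∘⊞∘⊞⊞⊞
∙∙∘∘∘∘⊛⊞⊞⊞
∘⊛⊛∘∘∘⊛⊞⊞⊞
⊛∙∙∙⊞⊚⊞⊞⊞⊞
⊛∘⊞⊞⊞≋∘⊞⊞⊞
∘≋∘≋∘∘∘⊞⊞⊞
???????⊞⊞⊞
???????⊞⊞⊞

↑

???????⊞⊞⊞
∘⊛∘⊛∘∘⊛⊞⊞⊞
∘≋∙∙≋∘∘⊞⊞⊞
∙⊞⊛∙∘⊞∘⊞⊞⊞
∙∙∘∘∘∘⊛⊞⊞⊞
∘⊛⊛∘∘⊚⊛⊞⊞⊞
⊛∙∙∙⊞∙⊞⊞⊞⊞
⊛∘⊞⊞⊞≋∘⊞⊞⊞
∘≋∘≋∘∘∘⊞⊞⊞
???????⊞⊞⊞

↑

???????⊞⊞⊞
???????⊞⊞⊞
∘⊛∘⊛∘∘⊛⊞⊞⊞
∘≋∙∙≋∘∘⊞⊞⊞
∙⊞⊛∙∘⊞∘⊞⊞⊞
∙∙∘∘∘⊚⊛⊞⊞⊞
∘⊛⊛∘∘∘⊛⊞⊞⊞
⊛∙∙∙⊞∙⊞⊞⊞⊞
⊛∘⊞⊞⊞≋∘⊞⊞⊞
∘≋∘≋∘∘∘⊞⊞⊞

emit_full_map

∘⊛∘⊛∘∘⊛
∘≋∙∙≋∘∘
∙⊞⊛∙∘⊞∘
∙∙∘∘∘⊚⊛
∘⊛⊛∘∘∘⊛
⊛∙∙∙⊞∙⊞
⊛∘⊞⊞⊞≋∘
∘≋∘≋∘∘∘

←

????????⊞⊞
????????⊞⊞
?∘⊛∘⊛∘∘⊛⊞⊞
?∘≋∙∙≋∘∘⊞⊞
?∙⊞⊛∙∘⊞∘⊞⊞
?∙∙∘∘⊚∘⊛⊞⊞
?∘⊛⊛∘∘∘⊛⊞⊞
?⊛∙∙∙⊞∙⊞⊞⊞
?⊛∘⊞⊞⊞≋∘⊞⊞
?∘≋∘≋∘∘∘⊞⊞

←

?????????⊞
?????????⊞
??∘⊛∘⊛∘∘⊛⊞
??∘≋∙∙≋∘∘⊞
??∙⊞⊛∙∘⊞∘⊞
??∙∙∘⊚∘∘⊛⊞
??∘⊛⊛∘∘∘⊛⊞
??⊛∙∙∙⊞∙⊞⊞
??⊛∘⊞⊞⊞≋∘⊞
??∘≋∘≋∘∘∘⊞

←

??????????
??????????
???∘⊛∘⊛∘∘⊛
???∘≋∙∙≋∘∘
???∙⊞⊛∙∘⊞∘
???∙∙⊚∘∘∘⊛
???∘⊛⊛∘∘∘⊛
???⊛∙∙∙⊞∙⊞
???⊛∘⊞⊞⊞≋∘
???∘≋∘≋∘∘∘

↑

??????????
??????????
??????????
???∘⊛∘⊛∘∘⊛
???∘≋∙∙≋∘∘
???∙⊞⊚∙∘⊞∘
???∙∙∘∘∘∘⊛
???∘⊛⊛∘∘∘⊛
???⊛∙∙∙⊞∙⊞
???⊛∘⊞⊞⊞≋∘

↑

??????????
??????????
??????????
???⊛≋⊞∘≋??
???∘⊛∘⊛∘∘⊛
???∘≋⊚∙≋∘∘
???∙⊞⊛∙∘⊞∘
???∙∙∘∘∘∘⊛
???∘⊛⊛∘∘∘⊛
???⊛∙∙∙⊞∙⊞

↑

??????????
??????????
??????????
???⊞⊛∙≋∙??
???⊛≋⊞∘≋??
???∘⊛⊚⊛∘∘⊛
???∘≋∙∙≋∘∘
???∙⊞⊛∙∘⊞∘
???∙∙∘∘∘∘⊛
???∘⊛⊛∘∘∘⊛

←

??????????
??????????
??????????
???⊞⊞⊛∙≋∙?
???∘⊛≋⊞∘≋?
???⊛∘⊚∘⊛∘∘
???∘∘≋∙∙≋∘
???∘∙⊞⊛∙∘⊞
????∙∙∘∘∘∘
????∘⊛⊛∘∘∘

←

??????????
??????????
??????????
???∙⊞⊞⊛∙≋∙
???⊛∘⊛≋⊞∘≋
???⊞⊛⊚⊛∘⊛∘
???∙∘∘≋∙∙≋
???⊛∘∙⊞⊛∙∘
?????∙∙∘∘∘
?????∘⊛⊛∘∘

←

??????????
??????????
??????????
???∘∙⊞⊞⊛∙≋
???⊛⊛∘⊛≋⊞∘
???∙⊞⊚∘⊛∘⊛
???∘∙∘∘≋∙∙
???≋⊛∘∙⊞⊛∙
??????∙∙∘∘
??????∘⊛⊛∘

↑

??????????
??????????
??????????
???∘∘∙∘⊛??
???∘∙⊞⊞⊛∙≋
???⊛⊛⊚⊛≋⊞∘
???∙⊞⊛∘⊛∘⊛
???∘∙∘∘≋∙∙
???≋⊛∘∙⊞⊛∙
??????∙∙∘∘

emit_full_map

∘∘∙∘⊛?????
∘∙⊞⊞⊛∙≋∙??
⊛⊛⊚⊛≋⊞∘≋??
∙⊞⊛∘⊛∘⊛∘∘⊛
∘∙∘∘≋∙∙≋∘∘
≋⊛∘∙⊞⊛∙∘⊞∘
???∙∙∘∘∘∘⊛
???∘⊛⊛∘∘∘⊛
???⊛∙∙∙⊞∙⊞
???⊛∘⊞⊞⊞≋∘
???∘≋∘≋∘∘∘


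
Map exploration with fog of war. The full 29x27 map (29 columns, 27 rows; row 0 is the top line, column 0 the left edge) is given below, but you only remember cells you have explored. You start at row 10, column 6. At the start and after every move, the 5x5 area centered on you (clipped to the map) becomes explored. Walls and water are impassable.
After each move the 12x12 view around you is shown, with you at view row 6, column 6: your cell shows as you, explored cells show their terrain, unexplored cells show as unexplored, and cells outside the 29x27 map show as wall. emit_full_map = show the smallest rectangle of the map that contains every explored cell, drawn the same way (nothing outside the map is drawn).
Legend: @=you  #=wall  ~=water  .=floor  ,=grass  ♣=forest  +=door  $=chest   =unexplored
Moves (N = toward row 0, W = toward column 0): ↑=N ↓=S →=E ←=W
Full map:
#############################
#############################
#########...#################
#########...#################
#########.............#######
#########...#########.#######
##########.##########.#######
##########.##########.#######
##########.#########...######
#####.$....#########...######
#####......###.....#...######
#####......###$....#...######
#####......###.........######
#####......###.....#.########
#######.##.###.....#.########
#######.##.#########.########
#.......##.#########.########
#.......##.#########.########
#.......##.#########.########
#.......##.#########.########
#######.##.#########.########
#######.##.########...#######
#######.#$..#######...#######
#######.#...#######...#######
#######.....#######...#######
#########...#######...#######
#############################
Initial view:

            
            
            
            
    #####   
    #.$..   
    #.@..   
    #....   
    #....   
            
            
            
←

#           
#           
#           
#           
#   ######  
#   ##.$..  
#   ##@...  
#   ##....  
#   ##....  
#           
#           
#           

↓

#           
#           
#           
#   ######  
#   ##.$..  
#   ##....  
#   ##@...  
#   ##....  
#   ##...   
#           
#           
#           

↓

#           
#           
#   ######  
#   ##.$..  
#   ##....  
#   ##....  
#   ##@...  
#   ##...   
#   ####.   
#           
#           
#           

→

            
            
   ######   
   ##.$..   
   ##....   
   ##....   
   ##.@..   
   ##....   
   ####.#   
            
            
            

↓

            
   ######   
   ##.$..   
   ##....   
   ##....   
   ##....   
   ##.@..   
   ####.#   
    ###.#   
            
            
            

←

#           
#   ######  
#   ##.$..  
#   ##....  
#   ##....  
#   ##....  
#   ##@...  
#   ####.#  
#   ####.#  
#           
#           
#           

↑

#           
#           
#   ######  
#   ##.$..  
#   ##....  
#   ##....  
#   ##@...  
#   ##....  
#   ####.#  
#   ####.#  
#           
#           

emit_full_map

######
##.$..
##....
##....
##@...
##....
####.#
####.#

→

            
            
   ######   
   ##.$..   
   ##....   
   ##....   
   ##.@..   
   ##....   
   ####.#   
   ####.#   
            
            

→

            
            
  ######    
  ##.$..    
  ##.....   
  ##.....   
  ##..@..   
  ##.....   
  ####.##   
  ####.#    
            
            

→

            
            
 ######     
 ##.$..     
 ##......   
 ##......   
 ##...@..   
 ##......   
 ####.##.   
 ####.#     
            
            

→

            
            
######      
##.$..      
##......#   
##......#   
##....@.#   
##......#   
####.##.#   
####.#      
            
            

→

            
            
#####       
#.$..       
#......##   
#......##   
#.....@##   
#......##   
###.##.##   
###.#       
            
            

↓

            
#####       
#.$..       
#......##   
#......##   
#......##   
#.....@##   
###.##.##   
###.##.##   
            
            
            

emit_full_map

######    
##.$..    
##......##
##......##
##......##
##.....@##
####.##.##
####.##.##

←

            
######      
##.$..      
##......##  
##......##  
##......##  
##....@.##  
####.##.##  
####.##.##  
            
            
            

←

            
 ######     
 ##.$..     
 ##......## 
 ##......## 
 ##......## 
 ##...@..## 
 ####.##.## 
 ####.##.## 
            
            
            

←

            
  ######    
  ##.$..    
  ##......##
  ##......##
  ##......##
  ##..@...##
  ####.##.##
  ####.##.##
            
            
            

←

            
   ######   
   ##.$..   
   ##......#
   ##......#
   ##......#
   ##.@....#
   ####.##.#
   ####.##.#
            
            
            

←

#           
#   ######  
#   ##.$..  
#   ##......
#   ##......
#   ##......
#   ##@.....
#   ####.##.
#   ####.##.
#           
#           
#           

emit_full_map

######    
##.$..    
##......##
##......##
##......##
##@.....##
####.##.##
####.##.##

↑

#           
#           
#   ######  
#   ##.$..  
#   ##......
#   ##......
#   ##@.....
#   ##......
#   ####.##.
#   ####.##.
#           
#           

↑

#           
#           
#           
#   ######  
#   ##.$..  
#   ##......
#   ##@.....
#   ##......
#   ##......
#   ####.##.
#   ####.##.
#           

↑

#           
#           
#           
#           
#   ######  
#   ##.$..  
#   ##@.....
#   ##......
#   ##......
#   ##......
#   ####.##.
#   ####.##.

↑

#           
#           
#           
#           
#   #####   
#   ######  
#   ##@$..  
#   ##......
#   ##......
#   ##......
#   ##......
#   ####.##.

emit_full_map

#####     
######    
##@$..    
##......##
##......##
##......##
##......##
####.##.##
####.##.##

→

            
            
            
            
   ######   
   ######   
   ##.@..   
   ##......#
   ##......#
   ##......#
   ##......#
   ####.##.#

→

            
            
            
            
  #######   
  #######   
  ##.$@..   
  ##......##
  ##......##
  ##......##
  ##......##
  ####.##.##

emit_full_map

#######   
#######   
##.$@..   
##......##
##......##
##......##
##......##
####.##.##
####.##.##


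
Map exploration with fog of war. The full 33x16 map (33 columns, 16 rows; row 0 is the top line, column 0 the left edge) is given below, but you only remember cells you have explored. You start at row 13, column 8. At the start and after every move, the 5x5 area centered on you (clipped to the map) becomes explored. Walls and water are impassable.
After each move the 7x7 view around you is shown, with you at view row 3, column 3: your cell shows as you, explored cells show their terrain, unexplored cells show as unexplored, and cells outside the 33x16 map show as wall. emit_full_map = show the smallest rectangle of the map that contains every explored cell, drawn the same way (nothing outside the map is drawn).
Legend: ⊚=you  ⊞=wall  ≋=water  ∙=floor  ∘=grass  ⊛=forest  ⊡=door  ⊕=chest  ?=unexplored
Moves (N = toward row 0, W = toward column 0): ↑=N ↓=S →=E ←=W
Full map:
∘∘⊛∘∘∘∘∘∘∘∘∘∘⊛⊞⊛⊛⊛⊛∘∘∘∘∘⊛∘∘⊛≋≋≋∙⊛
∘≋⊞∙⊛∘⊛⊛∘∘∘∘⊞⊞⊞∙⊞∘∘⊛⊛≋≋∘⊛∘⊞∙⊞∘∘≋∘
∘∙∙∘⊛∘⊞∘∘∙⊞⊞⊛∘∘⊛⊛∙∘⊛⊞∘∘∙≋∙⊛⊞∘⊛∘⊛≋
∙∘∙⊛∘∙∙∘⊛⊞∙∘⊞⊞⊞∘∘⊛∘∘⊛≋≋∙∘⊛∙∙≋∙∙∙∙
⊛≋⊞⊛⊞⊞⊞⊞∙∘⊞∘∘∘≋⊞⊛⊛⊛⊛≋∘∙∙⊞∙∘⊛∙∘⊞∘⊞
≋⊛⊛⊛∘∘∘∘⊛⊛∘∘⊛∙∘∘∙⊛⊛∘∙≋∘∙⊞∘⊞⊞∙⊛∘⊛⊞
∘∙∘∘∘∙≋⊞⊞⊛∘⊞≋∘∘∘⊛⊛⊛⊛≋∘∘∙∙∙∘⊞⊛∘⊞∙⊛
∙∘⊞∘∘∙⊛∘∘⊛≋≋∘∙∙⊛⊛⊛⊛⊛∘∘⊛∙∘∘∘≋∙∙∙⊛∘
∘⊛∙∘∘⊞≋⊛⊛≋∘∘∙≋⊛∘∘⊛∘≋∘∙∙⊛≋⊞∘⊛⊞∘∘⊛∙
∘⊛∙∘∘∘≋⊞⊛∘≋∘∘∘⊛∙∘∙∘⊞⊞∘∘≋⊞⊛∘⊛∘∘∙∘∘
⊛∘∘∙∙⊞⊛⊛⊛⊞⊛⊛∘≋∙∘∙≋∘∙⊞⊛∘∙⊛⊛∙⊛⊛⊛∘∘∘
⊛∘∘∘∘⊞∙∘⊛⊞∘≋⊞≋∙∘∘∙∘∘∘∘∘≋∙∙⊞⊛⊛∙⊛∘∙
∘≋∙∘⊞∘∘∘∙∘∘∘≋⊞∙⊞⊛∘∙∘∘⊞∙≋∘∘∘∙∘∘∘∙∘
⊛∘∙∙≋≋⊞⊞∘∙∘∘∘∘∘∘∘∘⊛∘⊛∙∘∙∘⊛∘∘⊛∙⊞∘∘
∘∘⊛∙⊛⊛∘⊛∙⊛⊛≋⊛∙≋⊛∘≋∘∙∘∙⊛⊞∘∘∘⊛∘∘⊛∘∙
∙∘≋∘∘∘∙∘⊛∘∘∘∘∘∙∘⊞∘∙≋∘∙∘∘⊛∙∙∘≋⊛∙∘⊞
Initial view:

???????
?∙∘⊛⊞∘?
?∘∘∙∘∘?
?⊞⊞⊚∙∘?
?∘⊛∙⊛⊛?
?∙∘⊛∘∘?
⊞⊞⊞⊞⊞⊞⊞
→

???????
∙∘⊛⊞∘≋?
∘∘∙∘∘∘?
⊞⊞∘⊚∘∘?
∘⊛∙⊛⊛≋?
∙∘⊛∘∘∘?
⊞⊞⊞⊞⊞⊞⊞

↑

???????
?⊛⊛⊞⊛⊛?
∙∘⊛⊞∘≋?
∘∘∙⊚∘∘?
⊞⊞∘∙∘∘?
∘⊛∙⊛⊛≋?
∙∘⊛∘∘∘?

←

???????
?⊛⊛⊛⊞⊛⊛
?∙∘⊛⊞∘≋
?∘∘⊚∘∘∘
?⊞⊞∘∙∘∘
?∘⊛∙⊛⊛≋
?∙∘⊛∘∘∘

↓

?⊛⊛⊛⊞⊛⊛
?∙∘⊛⊞∘≋
?∘∘∙∘∘∘
?⊞⊞⊚∙∘∘
?∘⊛∙⊛⊛≋
?∙∘⊛∘∘∘
⊞⊞⊞⊞⊞⊞⊞

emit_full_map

⊛⊛⊛⊞⊛⊛
∙∘⊛⊞∘≋
∘∘∙∘∘∘
⊞⊞⊚∙∘∘
∘⊛∙⊛⊛≋
∙∘⊛∘∘∘

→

⊛⊛⊛⊞⊛⊛?
∙∘⊛⊞∘≋?
∘∘∙∘∘∘?
⊞⊞∘⊚∘∘?
∘⊛∙⊛⊛≋?
∙∘⊛∘∘∘?
⊞⊞⊞⊞⊞⊞⊞

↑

???????
⊛⊛⊛⊞⊛⊛?
∙∘⊛⊞∘≋?
∘∘∙⊚∘∘?
⊞⊞∘∙∘∘?
∘⊛∙⊛⊛≋?
∙∘⊛∘∘∘?

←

???????
?⊛⊛⊛⊞⊛⊛
?∙∘⊛⊞∘≋
?∘∘⊚∘∘∘
?⊞⊞∘∙∘∘
?∘⊛∙⊛⊛≋
?∙∘⊛∘∘∘

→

???????
⊛⊛⊛⊞⊛⊛?
∙∘⊛⊞∘≋?
∘∘∙⊚∘∘?
⊞⊞∘∙∘∘?
∘⊛∙⊛⊛≋?
∙∘⊛∘∘∘?

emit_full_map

⊛⊛⊛⊞⊛⊛
∙∘⊛⊞∘≋
∘∘∙⊚∘∘
⊞⊞∘∙∘∘
∘⊛∙⊛⊛≋
∙∘⊛∘∘∘

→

???????
⊛⊛⊞⊛⊛∘?
∘⊛⊞∘≋⊞?
∘∙∘⊚∘≋?
⊞∘∙∘∘∘?
⊛∙⊛⊛≋⊛?
∘⊛∘∘∘??

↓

⊛⊛⊞⊛⊛∘?
∘⊛⊞∘≋⊞?
∘∙∘∘∘≋?
⊞∘∙⊚∘∘?
⊛∙⊛⊛≋⊛?
∘⊛∘∘∘∘?
⊞⊞⊞⊞⊞⊞⊞

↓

∘⊛⊞∘≋⊞?
∘∙∘∘∘≋?
⊞∘∙∘∘∘?
⊛∙⊛⊚≋⊛?
∘⊛∘∘∘∘?
⊞⊞⊞⊞⊞⊞⊞
⊞⊞⊞⊞⊞⊞⊞

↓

∘∙∘∘∘≋?
⊞∘∙∘∘∘?
⊛∙⊛⊛≋⊛?
∘⊛∘⊚∘∘?
⊞⊞⊞⊞⊞⊞⊞
⊞⊞⊞⊞⊞⊞⊞
⊞⊞⊞⊞⊞⊞⊞

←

∘∘∙∘∘∘≋
⊞⊞∘∙∘∘∘
∘⊛∙⊛⊛≋⊛
∙∘⊛⊚∘∘∘
⊞⊞⊞⊞⊞⊞⊞
⊞⊞⊞⊞⊞⊞⊞
⊞⊞⊞⊞⊞⊞⊞

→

∘∙∘∘∘≋?
⊞∘∙∘∘∘?
⊛∙⊛⊛≋⊛?
∘⊛∘⊚∘∘?
⊞⊞⊞⊞⊞⊞⊞
⊞⊞⊞⊞⊞⊞⊞
⊞⊞⊞⊞⊞⊞⊞

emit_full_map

⊛⊛⊛⊞⊛⊛∘
∙∘⊛⊞∘≋⊞
∘∘∙∘∘∘≋
⊞⊞∘∙∘∘∘
∘⊛∙⊛⊛≋⊛
∙∘⊛∘⊚∘∘

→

∙∘∘∘≋??
∘∙∘∘∘∘?
∙⊛⊛≋⊛∙?
⊛∘∘⊚∘∘?
⊞⊞⊞⊞⊞⊞⊞
⊞⊞⊞⊞⊞⊞⊞
⊞⊞⊞⊞⊞⊞⊞

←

∘∙∘∘∘≋?
⊞∘∙∘∘∘∘
⊛∙⊛⊛≋⊛∙
∘⊛∘⊚∘∘∘
⊞⊞⊞⊞⊞⊞⊞
⊞⊞⊞⊞⊞⊞⊞
⊞⊞⊞⊞⊞⊞⊞

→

∙∘∘∘≋??
∘∙∘∘∘∘?
∙⊛⊛≋⊛∙?
⊛∘∘⊚∘∘?
⊞⊞⊞⊞⊞⊞⊞
⊞⊞⊞⊞⊞⊞⊞
⊞⊞⊞⊞⊞⊞⊞

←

∘∙∘∘∘≋?
⊞∘∙∘∘∘∘
⊛∙⊛⊛≋⊛∙
∘⊛∘⊚∘∘∘
⊞⊞⊞⊞⊞⊞⊞
⊞⊞⊞⊞⊞⊞⊞
⊞⊞⊞⊞⊞⊞⊞

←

∘∘∙∘∘∘≋
⊞⊞∘∙∘∘∘
∘⊛∙⊛⊛≋⊛
∙∘⊛⊚∘∘∘
⊞⊞⊞⊞⊞⊞⊞
⊞⊞⊞⊞⊞⊞⊞
⊞⊞⊞⊞⊞⊞⊞

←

?∘∘∙∘∘∘
?⊞⊞∘∙∘∘
?∘⊛∙⊛⊛≋
?∙∘⊚∘∘∘
⊞⊞⊞⊞⊞⊞⊞
⊞⊞⊞⊞⊞⊞⊞
⊞⊞⊞⊞⊞⊞⊞

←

??∘∘∙∘∘
?≋⊞⊞∘∙∘
?⊛∘⊛∙⊛⊛
?∘∙⊚⊛∘∘
⊞⊞⊞⊞⊞⊞⊞
⊞⊞⊞⊞⊞⊞⊞
⊞⊞⊞⊞⊞⊞⊞

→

?∘∘∙∘∘∘
≋⊞⊞∘∙∘∘
⊛∘⊛∙⊛⊛≋
∘∙∘⊚∘∘∘
⊞⊞⊞⊞⊞⊞⊞
⊞⊞⊞⊞⊞⊞⊞
⊞⊞⊞⊞⊞⊞⊞


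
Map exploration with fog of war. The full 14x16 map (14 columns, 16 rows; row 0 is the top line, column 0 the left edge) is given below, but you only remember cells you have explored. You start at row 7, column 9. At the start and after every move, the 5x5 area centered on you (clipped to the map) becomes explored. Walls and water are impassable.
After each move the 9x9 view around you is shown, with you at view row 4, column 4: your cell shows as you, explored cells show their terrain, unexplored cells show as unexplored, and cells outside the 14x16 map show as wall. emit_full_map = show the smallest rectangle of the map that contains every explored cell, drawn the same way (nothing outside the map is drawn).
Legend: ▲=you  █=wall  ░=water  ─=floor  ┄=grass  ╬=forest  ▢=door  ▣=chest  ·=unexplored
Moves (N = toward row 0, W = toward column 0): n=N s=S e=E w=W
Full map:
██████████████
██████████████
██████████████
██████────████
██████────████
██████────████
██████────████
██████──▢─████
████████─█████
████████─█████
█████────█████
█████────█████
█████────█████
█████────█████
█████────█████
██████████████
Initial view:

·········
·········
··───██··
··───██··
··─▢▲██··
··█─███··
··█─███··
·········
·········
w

·········
·········
··────██·
··────██·
··──▲─██·
··██─███·
··██─███·
·········
·········

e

·········
·········
·────██··
·────██··
·──▢▲██··
·██─███··
·██─███··
·········
·········

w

·········
·········
··────██·
··────██·
··──▲─██·
··██─███·
··██─███·
·········
·········

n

·········
·········
··────█··
··────██·
··──▲─██·
··──▢─██·
··██─███·
··██─███·
·········

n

·········
·········
··────█··
··────█··
··──▲─██·
··────██·
··──▢─██·
··██─███·
··██─███·

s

·········
··────█··
··────█··
··────██·
··──▲─██·
··──▢─██·
··██─███·
··██─███·
·········

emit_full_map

────█·
────█·
────██
──▲─██
──▢─██
██─███
██─███

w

·········
···────█·
··█────█·
··█────██
··█─▲──██
··█──▢─██
··███─███
···██─███
·········

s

···────█·
··█────█·
··█────██
··█────██
··█─▲▢─██
··███─███
··███─███
·········
·········

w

····────█
···█────█
··██────█
··██────█
··██▲─▢─█
··████─██
··████─██
·········
·········

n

·········
····────█
··██────█
··██────█
··██▲───█
··██──▢─█
··████─██
··████─██
·········

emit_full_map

··────█·
██────█·
██────██
██▲───██
██──▢─██
████─███
████─███


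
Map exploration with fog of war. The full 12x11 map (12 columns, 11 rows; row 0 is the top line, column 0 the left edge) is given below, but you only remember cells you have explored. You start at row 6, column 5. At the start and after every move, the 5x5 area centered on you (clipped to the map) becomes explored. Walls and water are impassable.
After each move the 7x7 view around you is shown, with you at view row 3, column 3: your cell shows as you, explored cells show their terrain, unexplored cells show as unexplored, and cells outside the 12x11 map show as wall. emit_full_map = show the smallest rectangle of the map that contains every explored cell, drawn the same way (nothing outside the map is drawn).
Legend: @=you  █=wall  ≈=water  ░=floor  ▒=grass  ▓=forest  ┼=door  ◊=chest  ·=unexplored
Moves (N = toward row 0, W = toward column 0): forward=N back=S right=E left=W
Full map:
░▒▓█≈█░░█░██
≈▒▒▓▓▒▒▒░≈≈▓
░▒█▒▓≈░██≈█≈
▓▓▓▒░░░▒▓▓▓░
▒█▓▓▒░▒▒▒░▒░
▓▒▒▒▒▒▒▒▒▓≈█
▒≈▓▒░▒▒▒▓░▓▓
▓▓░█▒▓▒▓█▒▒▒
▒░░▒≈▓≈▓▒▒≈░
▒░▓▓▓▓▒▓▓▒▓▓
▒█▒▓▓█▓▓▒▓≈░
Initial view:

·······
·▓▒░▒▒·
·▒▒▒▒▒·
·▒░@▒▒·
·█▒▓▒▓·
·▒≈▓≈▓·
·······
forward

·······
·▒░░░▒·
·▓▒░▒▒·
·▒▒@▒▒·
·▒░▒▒▒·
·█▒▓▒▓·
·▒≈▓≈▓·

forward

·······
·▒▓≈░█·
·▒░░░▒·
·▓▒@▒▒·
·▒▒▒▒▒·
·▒░▒▒▒·
·█▒▓▒▓·

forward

·······
·▓▓▒▒▒·
·▒▓≈░█·
·▒░@░▒·
·▓▒░▒▒·
·▒▒▒▒▒·
·▒░▒▒▒·

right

·······
▓▓▒▒▒░·
▒▓≈░██·
▒░░@▒▓·
▓▒░▒▒▒·
▒▒▒▒▒▒·
▒░▒▒▒··

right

·······
▓▒▒▒░≈·
▓≈░██≈·
░░░@▓▓·
▒░▒▒▒░·
▒▒▒▒▒▓·
░▒▒▒···

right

·······
▒▒▒░≈≈·
≈░██≈█·
░░▒@▓▓·
░▒▒▒░▒·
▒▒▒▒▓≈·
▒▒▒····

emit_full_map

▓▓▒▒▒░≈≈
▒▓≈░██≈█
▒░░░▒@▓▓
▓▒░▒▒▒░▒
▒▒▒▒▒▒▓≈
▒░▒▒▒···
█▒▓▒▓···
▒≈▓≈▓···

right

······█
▒▒░≈≈▓█
░██≈█≈█
░▒▓@▓░█
▒▒▒░▒░█
▒▒▒▓≈██
▒▒····█

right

·····██
▒░≈≈▓██
██≈█≈██
▒▓▓@░██
▒▒░▒░██
▒▒▓≈███
▒····██

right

····███
░≈≈▓███
█≈█≈███
▓▓▓@███
▒░▒░███
▒▓≈████
····███

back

░≈≈▓███
█≈█≈███
▓▓▓░███
▒░▒@███
▒▓≈████
·░▓▓███
····███

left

▒░≈≈▓██
██≈█≈██
▒▓▓▓░██
▒▒░@░██
▒▒▓≈███
▒▓░▓▓██
▓····██

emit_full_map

▓▓▒▒▒░≈≈▓
▒▓≈░██≈█≈
▒░░░▒▓▓▓░
▓▒░▒▒▒░@░
▒▒▒▒▒▒▓≈█
▒░▒▒▒▓░▓▓
█▒▓▒▓····
▒≈▓≈▓····

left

▒▒░≈≈▓█
░██≈█≈█
░▒▓▓▓░█
▒▒▒@▒░█
▒▒▒▓≈██
▒▒▓░▓▓█
▒▓····█

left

▒▒▒░≈≈▓
≈░██≈█≈
░░▒▓▓▓░
░▒▒@░▒░
▒▒▒▒▓≈█
▒▒▒▓░▓▓
▓▒▓····

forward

·······
▒▒▒░≈≈▓
≈░██≈█≈
░░▒@▓▓░
░▒▒▒░▒░
▒▒▒▒▓≈█
▒▒▒▓░▓▓

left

·······
▓▒▒▒░≈≈
▓≈░██≈█
░░░@▓▓▓
▒░▒▒▒░▒
▒▒▒▒▒▓≈
░▒▒▒▓░▓

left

·······
▓▓▒▒▒░≈
▒▓≈░██≈
▒░░@▒▓▓
▓▒░▒▒▒░
▒▒▒▒▒▒▓
▒░▒▒▒▓░

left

·······
·▓▓▒▒▒░
·▒▓≈░██
·▒░@░▒▓
·▓▒░▒▒▒
·▒▒▒▒▒▒
·▒░▒▒▒▓

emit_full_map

▓▓▒▒▒░≈≈▓
▒▓≈░██≈█≈
▒░@░▒▓▓▓░
▓▒░▒▒▒░▒░
▒▒▒▒▒▒▓≈█
▒░▒▒▒▓░▓▓
█▒▓▒▓····
▒≈▓≈▓····


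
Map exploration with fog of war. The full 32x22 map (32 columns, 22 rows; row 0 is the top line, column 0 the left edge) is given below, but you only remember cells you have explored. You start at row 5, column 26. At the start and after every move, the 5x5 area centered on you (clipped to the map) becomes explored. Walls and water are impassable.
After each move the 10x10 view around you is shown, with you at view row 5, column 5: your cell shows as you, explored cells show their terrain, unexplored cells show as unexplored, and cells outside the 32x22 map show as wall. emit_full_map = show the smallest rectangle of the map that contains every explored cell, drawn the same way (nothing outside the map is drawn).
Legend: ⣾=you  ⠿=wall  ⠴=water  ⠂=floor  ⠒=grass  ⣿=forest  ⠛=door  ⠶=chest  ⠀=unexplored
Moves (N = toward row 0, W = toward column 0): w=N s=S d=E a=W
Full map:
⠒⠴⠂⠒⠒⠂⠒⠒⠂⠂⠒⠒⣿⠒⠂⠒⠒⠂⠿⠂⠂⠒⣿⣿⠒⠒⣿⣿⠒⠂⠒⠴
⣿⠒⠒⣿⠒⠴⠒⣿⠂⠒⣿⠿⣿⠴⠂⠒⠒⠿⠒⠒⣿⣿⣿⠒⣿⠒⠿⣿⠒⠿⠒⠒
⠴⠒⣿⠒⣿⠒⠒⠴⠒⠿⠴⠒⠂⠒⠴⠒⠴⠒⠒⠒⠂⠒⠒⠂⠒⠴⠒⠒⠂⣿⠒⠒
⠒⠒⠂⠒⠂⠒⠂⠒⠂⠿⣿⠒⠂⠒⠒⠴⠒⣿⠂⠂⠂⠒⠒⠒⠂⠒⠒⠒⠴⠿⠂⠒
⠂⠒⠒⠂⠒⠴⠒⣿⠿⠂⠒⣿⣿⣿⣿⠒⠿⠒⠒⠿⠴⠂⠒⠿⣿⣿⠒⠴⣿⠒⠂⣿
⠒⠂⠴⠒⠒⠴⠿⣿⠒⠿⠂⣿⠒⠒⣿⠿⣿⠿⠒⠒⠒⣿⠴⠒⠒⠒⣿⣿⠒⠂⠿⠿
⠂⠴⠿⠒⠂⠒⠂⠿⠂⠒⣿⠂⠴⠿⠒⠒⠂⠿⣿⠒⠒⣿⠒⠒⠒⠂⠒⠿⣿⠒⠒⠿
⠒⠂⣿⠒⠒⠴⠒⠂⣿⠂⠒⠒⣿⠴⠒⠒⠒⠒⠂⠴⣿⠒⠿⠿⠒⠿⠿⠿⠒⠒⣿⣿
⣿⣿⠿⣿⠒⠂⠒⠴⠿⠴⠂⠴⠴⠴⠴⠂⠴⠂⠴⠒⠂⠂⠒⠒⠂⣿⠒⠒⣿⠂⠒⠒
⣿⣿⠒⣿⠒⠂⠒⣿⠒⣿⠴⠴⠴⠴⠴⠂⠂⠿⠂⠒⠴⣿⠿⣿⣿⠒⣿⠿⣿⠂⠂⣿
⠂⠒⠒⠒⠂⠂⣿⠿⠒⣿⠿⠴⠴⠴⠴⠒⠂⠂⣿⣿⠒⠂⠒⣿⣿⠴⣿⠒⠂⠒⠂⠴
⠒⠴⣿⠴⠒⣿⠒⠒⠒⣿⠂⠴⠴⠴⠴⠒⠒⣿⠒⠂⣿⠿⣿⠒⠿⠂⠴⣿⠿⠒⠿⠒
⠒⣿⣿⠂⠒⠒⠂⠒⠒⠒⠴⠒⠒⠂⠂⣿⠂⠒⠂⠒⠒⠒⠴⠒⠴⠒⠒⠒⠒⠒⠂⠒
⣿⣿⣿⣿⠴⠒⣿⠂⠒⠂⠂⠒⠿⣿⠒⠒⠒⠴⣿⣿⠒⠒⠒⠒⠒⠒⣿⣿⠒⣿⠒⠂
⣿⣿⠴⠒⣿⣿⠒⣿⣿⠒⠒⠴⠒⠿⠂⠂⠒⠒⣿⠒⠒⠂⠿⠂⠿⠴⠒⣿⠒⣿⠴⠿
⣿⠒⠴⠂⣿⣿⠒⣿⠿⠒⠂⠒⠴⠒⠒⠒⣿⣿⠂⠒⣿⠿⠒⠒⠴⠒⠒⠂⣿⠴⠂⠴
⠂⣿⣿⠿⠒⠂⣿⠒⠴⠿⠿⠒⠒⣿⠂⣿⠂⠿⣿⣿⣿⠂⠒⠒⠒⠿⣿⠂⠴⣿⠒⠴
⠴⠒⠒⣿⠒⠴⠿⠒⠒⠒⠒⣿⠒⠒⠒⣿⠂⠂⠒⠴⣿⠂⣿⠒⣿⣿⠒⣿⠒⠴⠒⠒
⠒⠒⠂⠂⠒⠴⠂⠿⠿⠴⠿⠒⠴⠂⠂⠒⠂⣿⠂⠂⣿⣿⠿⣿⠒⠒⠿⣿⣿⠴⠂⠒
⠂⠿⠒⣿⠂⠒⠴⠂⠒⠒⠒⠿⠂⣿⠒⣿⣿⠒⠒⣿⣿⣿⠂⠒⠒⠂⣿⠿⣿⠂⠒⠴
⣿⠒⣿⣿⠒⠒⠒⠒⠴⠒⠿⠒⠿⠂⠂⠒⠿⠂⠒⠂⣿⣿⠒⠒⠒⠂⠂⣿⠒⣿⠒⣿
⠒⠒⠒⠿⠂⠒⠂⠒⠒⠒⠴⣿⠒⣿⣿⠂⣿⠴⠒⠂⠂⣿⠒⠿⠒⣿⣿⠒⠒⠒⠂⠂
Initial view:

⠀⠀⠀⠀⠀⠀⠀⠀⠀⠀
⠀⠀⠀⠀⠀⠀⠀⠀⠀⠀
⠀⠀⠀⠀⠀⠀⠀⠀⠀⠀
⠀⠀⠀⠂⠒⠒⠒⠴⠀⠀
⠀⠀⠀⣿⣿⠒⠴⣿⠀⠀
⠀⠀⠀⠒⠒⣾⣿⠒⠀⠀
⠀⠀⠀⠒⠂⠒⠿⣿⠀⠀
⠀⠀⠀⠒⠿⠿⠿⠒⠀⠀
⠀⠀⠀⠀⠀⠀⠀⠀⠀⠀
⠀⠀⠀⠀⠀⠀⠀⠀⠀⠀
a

⠀⠀⠀⠀⠀⠀⠀⠀⠀⠀
⠀⠀⠀⠀⠀⠀⠀⠀⠀⠀
⠀⠀⠀⠀⠀⠀⠀⠀⠀⠀
⠀⠀⠀⠒⠂⠒⠒⠒⠴⠀
⠀⠀⠀⠿⣿⣿⠒⠴⣿⠀
⠀⠀⠀⠒⠒⣾⣿⣿⠒⠀
⠀⠀⠀⠒⠒⠂⠒⠿⣿⠀
⠀⠀⠀⠿⠒⠿⠿⠿⠒⠀
⠀⠀⠀⠀⠀⠀⠀⠀⠀⠀
⠀⠀⠀⠀⠀⠀⠀⠀⠀⠀

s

⠀⠀⠀⠀⠀⠀⠀⠀⠀⠀
⠀⠀⠀⠀⠀⠀⠀⠀⠀⠀
⠀⠀⠀⠒⠂⠒⠒⠒⠴⠀
⠀⠀⠀⠿⣿⣿⠒⠴⣿⠀
⠀⠀⠀⠒⠒⠒⣿⣿⠒⠀
⠀⠀⠀⠒⠒⣾⠒⠿⣿⠀
⠀⠀⠀⠿⠒⠿⠿⠿⠒⠀
⠀⠀⠀⠒⠂⣿⠒⠒⠀⠀
⠀⠀⠀⠀⠀⠀⠀⠀⠀⠀
⠀⠀⠀⠀⠀⠀⠀⠀⠀⠀

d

⠀⠀⠀⠀⠀⠀⠀⠀⠀⠀
⠀⠀⠀⠀⠀⠀⠀⠀⠀⠀
⠀⠀⠒⠂⠒⠒⠒⠴⠀⠀
⠀⠀⠿⣿⣿⠒⠴⣿⠀⠀
⠀⠀⠒⠒⠒⣿⣿⠒⠀⠀
⠀⠀⠒⠒⠂⣾⠿⣿⠀⠀
⠀⠀⠿⠒⠿⠿⠿⠒⠀⠀
⠀⠀⠒⠂⣿⠒⠒⣿⠀⠀
⠀⠀⠀⠀⠀⠀⠀⠀⠀⠀
⠀⠀⠀⠀⠀⠀⠀⠀⠀⠀

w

⠀⠀⠀⠀⠀⠀⠀⠀⠀⠀
⠀⠀⠀⠀⠀⠀⠀⠀⠀⠀
⠀⠀⠀⠀⠀⠀⠀⠀⠀⠀
⠀⠀⠒⠂⠒⠒⠒⠴⠀⠀
⠀⠀⠿⣿⣿⠒⠴⣿⠀⠀
⠀⠀⠒⠒⠒⣾⣿⠒⠀⠀
⠀⠀⠒⠒⠂⠒⠿⣿⠀⠀
⠀⠀⠿⠒⠿⠿⠿⠒⠀⠀
⠀⠀⠒⠂⣿⠒⠒⣿⠀⠀
⠀⠀⠀⠀⠀⠀⠀⠀⠀⠀

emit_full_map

⠒⠂⠒⠒⠒⠴
⠿⣿⣿⠒⠴⣿
⠒⠒⠒⣾⣿⠒
⠒⠒⠂⠒⠿⣿
⠿⠒⠿⠿⠿⠒
⠒⠂⣿⠒⠒⣿

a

⠀⠀⠀⠀⠀⠀⠀⠀⠀⠀
⠀⠀⠀⠀⠀⠀⠀⠀⠀⠀
⠀⠀⠀⠀⠀⠀⠀⠀⠀⠀
⠀⠀⠀⠒⠂⠒⠒⠒⠴⠀
⠀⠀⠀⠿⣿⣿⠒⠴⣿⠀
⠀⠀⠀⠒⠒⣾⣿⣿⠒⠀
⠀⠀⠀⠒⠒⠂⠒⠿⣿⠀
⠀⠀⠀⠿⠒⠿⠿⠿⠒⠀
⠀⠀⠀⠒⠂⣿⠒⠒⣿⠀
⠀⠀⠀⠀⠀⠀⠀⠀⠀⠀

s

⠀⠀⠀⠀⠀⠀⠀⠀⠀⠀
⠀⠀⠀⠀⠀⠀⠀⠀⠀⠀
⠀⠀⠀⠒⠂⠒⠒⠒⠴⠀
⠀⠀⠀⠿⣿⣿⠒⠴⣿⠀
⠀⠀⠀⠒⠒⠒⣿⣿⠒⠀
⠀⠀⠀⠒⠒⣾⠒⠿⣿⠀
⠀⠀⠀⠿⠒⠿⠿⠿⠒⠀
⠀⠀⠀⠒⠂⣿⠒⠒⣿⠀
⠀⠀⠀⠀⠀⠀⠀⠀⠀⠀
⠀⠀⠀⠀⠀⠀⠀⠀⠀⠀

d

⠀⠀⠀⠀⠀⠀⠀⠀⠀⠀
⠀⠀⠀⠀⠀⠀⠀⠀⠀⠀
⠀⠀⠒⠂⠒⠒⠒⠴⠀⠀
⠀⠀⠿⣿⣿⠒⠴⣿⠀⠀
⠀⠀⠒⠒⠒⣿⣿⠒⠀⠀
⠀⠀⠒⠒⠂⣾⠿⣿⠀⠀
⠀⠀⠿⠒⠿⠿⠿⠒⠀⠀
⠀⠀⠒⠂⣿⠒⠒⣿⠀⠀
⠀⠀⠀⠀⠀⠀⠀⠀⠀⠀
⠀⠀⠀⠀⠀⠀⠀⠀⠀⠀

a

⠀⠀⠀⠀⠀⠀⠀⠀⠀⠀
⠀⠀⠀⠀⠀⠀⠀⠀⠀⠀
⠀⠀⠀⠒⠂⠒⠒⠒⠴⠀
⠀⠀⠀⠿⣿⣿⠒⠴⣿⠀
⠀⠀⠀⠒⠒⠒⣿⣿⠒⠀
⠀⠀⠀⠒⠒⣾⠒⠿⣿⠀
⠀⠀⠀⠿⠒⠿⠿⠿⠒⠀
⠀⠀⠀⠒⠂⣿⠒⠒⣿⠀
⠀⠀⠀⠀⠀⠀⠀⠀⠀⠀
⠀⠀⠀⠀⠀⠀⠀⠀⠀⠀


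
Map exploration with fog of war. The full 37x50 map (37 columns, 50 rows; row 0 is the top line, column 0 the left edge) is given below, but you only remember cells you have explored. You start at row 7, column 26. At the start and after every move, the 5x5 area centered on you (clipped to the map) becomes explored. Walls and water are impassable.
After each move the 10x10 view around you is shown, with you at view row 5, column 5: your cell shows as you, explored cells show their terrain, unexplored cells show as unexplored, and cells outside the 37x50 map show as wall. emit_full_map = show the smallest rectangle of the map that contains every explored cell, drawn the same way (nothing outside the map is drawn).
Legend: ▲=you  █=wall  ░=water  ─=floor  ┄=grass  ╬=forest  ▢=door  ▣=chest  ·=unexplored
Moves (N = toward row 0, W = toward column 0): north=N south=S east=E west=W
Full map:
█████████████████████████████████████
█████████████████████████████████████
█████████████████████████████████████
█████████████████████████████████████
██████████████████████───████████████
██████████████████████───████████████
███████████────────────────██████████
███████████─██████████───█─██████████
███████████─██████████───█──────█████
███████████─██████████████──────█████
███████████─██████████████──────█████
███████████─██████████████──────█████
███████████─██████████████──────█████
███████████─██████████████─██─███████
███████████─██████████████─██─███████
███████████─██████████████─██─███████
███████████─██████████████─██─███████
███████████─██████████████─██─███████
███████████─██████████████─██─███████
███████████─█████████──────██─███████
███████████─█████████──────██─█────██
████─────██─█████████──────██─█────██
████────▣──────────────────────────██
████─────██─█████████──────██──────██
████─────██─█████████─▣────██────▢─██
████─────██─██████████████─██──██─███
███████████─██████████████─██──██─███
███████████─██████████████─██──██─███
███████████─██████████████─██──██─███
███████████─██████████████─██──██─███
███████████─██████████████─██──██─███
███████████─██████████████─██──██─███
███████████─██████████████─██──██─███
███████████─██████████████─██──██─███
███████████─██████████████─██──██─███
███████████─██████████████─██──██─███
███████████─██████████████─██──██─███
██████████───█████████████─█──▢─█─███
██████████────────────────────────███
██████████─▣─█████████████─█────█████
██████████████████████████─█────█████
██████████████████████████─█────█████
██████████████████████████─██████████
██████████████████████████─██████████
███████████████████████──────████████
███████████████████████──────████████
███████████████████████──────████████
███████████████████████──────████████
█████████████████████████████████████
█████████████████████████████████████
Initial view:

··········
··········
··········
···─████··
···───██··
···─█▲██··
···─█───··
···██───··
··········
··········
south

··········
··········
···─████··
···───██··
···─█─██··
···─█▲──··
···██───··
···██───··
··········
··········

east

··········
··········
··─████···
··───███··
··─█─███··
··─█─▲──··
··██────··
··██────··
··········
··········

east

··········
··········
·─████····
·───████··
·─█─████··
·─█──▲──··
·██─────··
·██─────··
··········
··········

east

··········
··········
─████·····
───█████··
─█─█████··
─█───▲──··
██──────··
██──────··
··········
··········

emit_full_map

─████···
───█████
─█─█████
─█───▲──
██──────
██──────

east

··········
··········
████······
──██████··
█─██████··
█────▲─█··
█──────█··
█──────█··
··········
··········

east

··········
··········
███·······
─███████··
─███████··
─────▲██··
──────██··
──────██··
··········
··········

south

··········
███·······
─███████··
─███████··
──────██··
─────▲██··
──────██··
···───██··
··········
··········

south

███·······
─███████··
─███████··
──────██··
──────██··
─────▲██··
···───██··
···───██··
··········
··········

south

─███████··
─███████··
──────██··
──────██··
──────██··
···──▲██··
···───██··
···─████··
··········
··········

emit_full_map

─████·····
───███████
─█─███████
─█──────██
██──────██
██──────██
·····──▲██
·····───██
·····─████

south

─███████··
──────██··
──────██··
──────██··
···───██··
···──▲██··
···─████··
···─████··
··········
··········

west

█─███████·
█──────██·
█──────██·
█──────██·
···────██·
···──▲─██·
···█─████·
···█─████·
··········
··········

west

─█─███████
─█──────██
██──────██
██──────██
···─────██
···──▲──██
···██─████
···██─████
··········
··········

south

─█──────██
██──────██
██──────██
···─────██
···─────██
···██▲████
···██─████
···██─██··
··········
··········

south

██──────██
██──────██
···─────██
···─────██
···██─████
···██▲████
···██─██··
···██─██··
··········
··········

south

██──────██
···─────██
···─────██
···██─████
···██─████
···██▲██··
···██─██··
···██─██··
··········
··········

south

···─────██
···─────██
···██─████
···██─████
···██─██··
···██▲██··
···██─██··
···██─██··
··········
··········

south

···─────██
···██─████
···██─████
···██─██··
···██─██··
···██▲██··
···██─██··
···██─██··
··········
··········

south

···██─████
···██─████
···██─██··
···██─██··
···██─██··
···██▲██··
···██─██··
···██─█─··
··········
··········

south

···██─████
···██─██··
···██─██··
···██─██··
···██─██··
···██▲██··
···██─█─··
···██─█─··
··········
··········

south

···██─██··
···██─██··
···██─██··
···██─██··
···██─██··
···██▲█─··
···██─█─··
···─────··
··········
··········

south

···██─██··
···██─██··
···██─██··
···██─██··
···██─█─··
···██▲█─··
···─────··
···██───··
··········
··········

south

···██─██··
···██─██··
···██─██··
···██─█─··
···██─█─··
···──▲──··
···██───··
···██───··
··········
··········

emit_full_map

─████·····
───███████
─█─███████
─█──────██
██──────██
██──────██
···─────██
···─────██
···██─████
···██─████
···██─██··
···██─██··
···██─██··
···██─██··
···██─██··
···██─█─··
···██─█─··
···──▲──··
···██───··
···██───··

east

··██─██···
··██─██···
··██─██···
··██─█──··
··██─█──··
··───▲──··
··██────··
··██────··
··········
··········

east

·██─██····
·██─██····
·██─██····
·██─█───··
·██─█───··
·────▲──··
·██─────··
·██────▢··
··········
··········

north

·██─██····
·██─██····
·██─██····
·██─████··
·██─█───··
·██─█▲──··
·───────··
·██─────··
·██────▢··
··········

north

·██─██····
·██─██····
·██─██····
·██─████··
·██─████··
·██─█▲──··
·██─█───··
·───────··
·██─────··
·██────▢··

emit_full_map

─████·····
───███████
─█─███████
─█──────██
██──────██
██──────██
···─────██
···─────██
···██─████
···██─████
···██─██··
···██─██··
···██─██··
···██─████
···██─████
···██─█▲──
···██─█───
···───────
···██─────
···██────▢
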